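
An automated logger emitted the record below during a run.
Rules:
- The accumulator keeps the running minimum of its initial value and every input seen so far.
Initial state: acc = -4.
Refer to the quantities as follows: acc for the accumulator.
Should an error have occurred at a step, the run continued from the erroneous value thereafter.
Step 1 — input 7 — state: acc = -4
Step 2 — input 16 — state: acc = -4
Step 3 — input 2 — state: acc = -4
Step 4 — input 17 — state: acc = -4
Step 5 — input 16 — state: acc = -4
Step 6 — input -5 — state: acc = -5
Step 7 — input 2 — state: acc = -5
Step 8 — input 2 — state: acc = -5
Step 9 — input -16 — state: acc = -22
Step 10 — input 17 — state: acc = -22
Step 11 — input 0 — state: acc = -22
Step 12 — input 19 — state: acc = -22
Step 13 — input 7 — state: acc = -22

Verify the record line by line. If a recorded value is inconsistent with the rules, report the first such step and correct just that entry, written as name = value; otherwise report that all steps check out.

Recomputing the run from the initial state:
step 1: acc = -4
step 2: acc = -4
step 3: acc = -4
step 4: acc = -4
step 5: acc = -4
step 6: acc = -5
step 7: acc = -5
step 8: acc = -5
step 9: acc = -16
step 10: acc = -16
step 11: acc = -16
step 12: acc = -16
step 13: acc = -16
The first disagreement with the record is at step 9, where the value should be acc = -16.

step 9, acc = -16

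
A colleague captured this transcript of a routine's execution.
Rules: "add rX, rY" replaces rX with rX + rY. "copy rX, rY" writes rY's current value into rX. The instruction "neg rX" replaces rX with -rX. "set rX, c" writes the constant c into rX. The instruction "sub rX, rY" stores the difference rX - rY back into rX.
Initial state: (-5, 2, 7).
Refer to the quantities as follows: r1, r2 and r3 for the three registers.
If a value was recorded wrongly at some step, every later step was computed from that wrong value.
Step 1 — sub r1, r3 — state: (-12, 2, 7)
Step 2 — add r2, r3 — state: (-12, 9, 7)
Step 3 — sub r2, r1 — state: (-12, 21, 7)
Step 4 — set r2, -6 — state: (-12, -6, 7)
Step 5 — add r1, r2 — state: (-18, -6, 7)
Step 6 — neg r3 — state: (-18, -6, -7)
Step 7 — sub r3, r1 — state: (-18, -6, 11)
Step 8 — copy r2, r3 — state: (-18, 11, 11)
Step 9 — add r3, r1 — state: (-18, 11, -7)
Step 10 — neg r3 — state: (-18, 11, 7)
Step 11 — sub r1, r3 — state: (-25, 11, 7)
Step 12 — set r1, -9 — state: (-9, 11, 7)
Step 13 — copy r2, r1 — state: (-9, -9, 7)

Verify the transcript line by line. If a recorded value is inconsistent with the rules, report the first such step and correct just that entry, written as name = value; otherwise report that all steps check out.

no error

Step 1: r1 = -5 - 7 = -12 — agrees with the transcript.
Step 2: r2 = 2 + 7 = 9 — verified.
Step 3: r2 = 9 - -12 = 21 — verified.
Step 4: r2 = -6 — agrees with the transcript.
Step 5: r1 = -12 + -6 = -18 — consistent with the transcript.
Step 6: r3 = -(7) = -7 — matches.
Step 7: r3 = -7 - -18 = 11 — in agreement.
Step 8: r2 = 11 — no discrepancy.
Step 9: r3 = 11 + -18 = -7 — same as recorded.
Step 10: r3 = -(-7) = 7 — matches.
Step 11: r1 = -18 - 7 = -25 — checks out.
Step 12: r1 = -9 — confirmed correct.
Step 13: r2 = -9 — no discrepancy.
Every step is consistent.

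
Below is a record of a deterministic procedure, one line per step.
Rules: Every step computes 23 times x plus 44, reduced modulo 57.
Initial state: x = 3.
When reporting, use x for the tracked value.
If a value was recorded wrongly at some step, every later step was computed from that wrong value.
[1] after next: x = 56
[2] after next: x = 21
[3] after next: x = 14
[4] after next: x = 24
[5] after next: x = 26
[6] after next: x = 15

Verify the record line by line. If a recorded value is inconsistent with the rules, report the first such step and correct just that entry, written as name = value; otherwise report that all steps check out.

step 1: x = (23*3 + 44) mod 57 = 56 -> in agreement
step 2: x = (23*56 + 44) mod 57 = 21 -> no discrepancy
step 3: x = (23*21 + 44) mod 57 = 14 -> no discrepancy
step 4: x = (23*14 + 44) mod 57 = 24 -> confirmed correct
step 5: x = (23*24 + 44) mod 57 = 26 -> agrees with the record
step 6: x = (23*26 + 44) mod 57 = 15 -> no discrepancy
All entries verified; no error found.

no error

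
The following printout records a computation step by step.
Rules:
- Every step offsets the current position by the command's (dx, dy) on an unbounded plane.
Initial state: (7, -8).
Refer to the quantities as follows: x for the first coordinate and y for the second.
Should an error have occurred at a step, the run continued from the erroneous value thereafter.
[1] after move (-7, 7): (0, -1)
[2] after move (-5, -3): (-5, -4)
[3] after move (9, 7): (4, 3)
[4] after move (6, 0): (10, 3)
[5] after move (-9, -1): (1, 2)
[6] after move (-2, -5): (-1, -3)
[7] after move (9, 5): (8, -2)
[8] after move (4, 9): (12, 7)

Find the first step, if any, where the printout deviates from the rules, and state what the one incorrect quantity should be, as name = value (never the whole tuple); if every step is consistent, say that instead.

step 7, y = 2

1. x = 7 + (-7) = 0, y = -8 + (7) = -1 (checks out)
2. x = 0 + (-5) = -5, y = -1 + (-3) = -4 (exactly as logged)
3. x = -5 + (9) = 4, y = -4 + (7) = 3 (exactly as logged)
4. x = 4 + (6) = 10, y = 3 + (0) = 3 (consistent with the printout)
5. x = 10 + (-9) = 1, y = 3 + (-1) = 2 (matches)
6. x = 1 + (-2) = -1, y = 2 + (-5) = -3 (confirmed correct)
7. x = -1 + (9) = 8, y = -3 + (5) = 2 (the printout has a different value)
The earliest wrong entry is at step 7: it should read y = 2.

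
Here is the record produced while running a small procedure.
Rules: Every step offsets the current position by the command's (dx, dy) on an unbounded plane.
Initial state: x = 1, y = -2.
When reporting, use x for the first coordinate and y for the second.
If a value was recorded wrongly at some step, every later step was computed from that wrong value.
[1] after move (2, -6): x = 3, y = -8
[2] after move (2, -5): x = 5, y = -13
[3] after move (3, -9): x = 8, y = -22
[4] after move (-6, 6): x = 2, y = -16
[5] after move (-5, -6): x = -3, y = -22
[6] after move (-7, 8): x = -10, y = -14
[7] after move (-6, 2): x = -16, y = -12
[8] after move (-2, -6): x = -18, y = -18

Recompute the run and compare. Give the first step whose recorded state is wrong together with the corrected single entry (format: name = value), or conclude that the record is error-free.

no error

Recomputing the run from the initial state:
step 1: x = 3, y = -8
step 2: x = 5, y = -13
step 3: x = 8, y = -22
step 4: x = 2, y = -16
step 5: x = -3, y = -22
step 6: x = -10, y = -14
step 7: x = -16, y = -12
step 8: x = -18, y = -18
This matches the record at every step.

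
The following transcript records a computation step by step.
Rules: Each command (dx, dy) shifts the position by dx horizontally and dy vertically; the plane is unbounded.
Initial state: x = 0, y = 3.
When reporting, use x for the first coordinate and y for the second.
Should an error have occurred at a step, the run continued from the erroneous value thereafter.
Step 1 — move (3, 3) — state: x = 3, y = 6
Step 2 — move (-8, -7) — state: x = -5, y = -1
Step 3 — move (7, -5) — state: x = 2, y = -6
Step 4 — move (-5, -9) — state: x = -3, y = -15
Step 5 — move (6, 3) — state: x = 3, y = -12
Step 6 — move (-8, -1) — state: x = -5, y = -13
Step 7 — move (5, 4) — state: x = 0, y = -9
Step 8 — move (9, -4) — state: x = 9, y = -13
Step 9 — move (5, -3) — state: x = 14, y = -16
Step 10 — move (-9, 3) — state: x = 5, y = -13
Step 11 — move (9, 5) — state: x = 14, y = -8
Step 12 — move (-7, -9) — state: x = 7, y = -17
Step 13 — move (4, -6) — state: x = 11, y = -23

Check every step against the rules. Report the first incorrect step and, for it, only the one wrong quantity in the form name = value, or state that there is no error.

step 1: x = 0 + (3) = 3, y = 3 + (3) = 6 -> no discrepancy
step 2: x = 3 + (-8) = -5, y = 6 + (-7) = -1 -> consistent with the transcript
step 3: x = -5 + (7) = 2, y = -1 + (-5) = -6 -> checks out
step 4: x = 2 + (-5) = -3, y = -6 + (-9) = -15 -> checks out
step 5: x = -3 + (6) = 3, y = -15 + (3) = -12 -> checks out
step 6: x = 3 + (-8) = -5, y = -12 + (-1) = -13 -> agrees with the transcript
step 7: x = -5 + (5) = 0, y = -13 + (4) = -9 -> exactly as logged
step 8: x = 0 + (9) = 9, y = -9 + (-4) = -13 -> confirmed correct
step 9: x = 9 + (5) = 14, y = -13 + (-3) = -16 -> confirmed correct
step 10: x = 14 + (-9) = 5, y = -16 + (3) = -13 -> in agreement
step 11: x = 5 + (9) = 14, y = -13 + (5) = -8 -> same as recorded
step 12: x = 14 + (-7) = 7, y = -8 + (-9) = -17 -> matches
step 13: x = 7 + (4) = 11, y = -17 + (-6) = -23 -> in agreement
All steps check out; nothing to correct.

no error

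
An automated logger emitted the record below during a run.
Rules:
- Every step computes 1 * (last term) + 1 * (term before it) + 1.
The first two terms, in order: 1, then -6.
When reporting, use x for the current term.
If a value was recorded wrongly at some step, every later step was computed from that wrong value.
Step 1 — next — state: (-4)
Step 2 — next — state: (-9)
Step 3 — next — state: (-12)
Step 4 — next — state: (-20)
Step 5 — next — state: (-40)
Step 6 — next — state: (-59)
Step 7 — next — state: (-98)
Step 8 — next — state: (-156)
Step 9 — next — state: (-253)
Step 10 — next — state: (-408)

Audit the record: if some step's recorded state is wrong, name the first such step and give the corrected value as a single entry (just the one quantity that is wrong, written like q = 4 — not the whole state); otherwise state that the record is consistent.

1. x = 1*(-6) + (1)*(1) + (1) = -4 (no discrepancy)
2. x = 1*(-4) + (1)*(-6) + (1) = -9 (consistent with the record)
3. x = 1*(-9) + (1)*(-4) + (1) = -12 (verified)
4. x = 1*(-12) + (1)*(-9) + (1) = -20 (no discrepancy)
5. x = 1*(-20) + (1)*(-12) + (1) = -31 (a discrepancy with the record)
So the first discrepancy is step 5, where the right value is x = -31.

step 5, x = -31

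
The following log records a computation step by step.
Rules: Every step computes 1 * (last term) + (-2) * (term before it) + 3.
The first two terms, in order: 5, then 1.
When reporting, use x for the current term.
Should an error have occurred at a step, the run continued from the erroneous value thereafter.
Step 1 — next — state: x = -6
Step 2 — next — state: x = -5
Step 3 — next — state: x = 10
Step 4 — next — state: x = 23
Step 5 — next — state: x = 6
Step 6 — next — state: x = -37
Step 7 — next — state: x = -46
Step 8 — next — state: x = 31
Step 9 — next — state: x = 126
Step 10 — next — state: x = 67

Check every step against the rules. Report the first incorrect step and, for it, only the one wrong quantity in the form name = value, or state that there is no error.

no error

step 1: x = 1*(1) + (-2)*(5) + (3) = -6 -> no discrepancy
step 2: x = 1*(-6) + (-2)*(1) + (3) = -5 -> matches
step 3: x = 1*(-5) + (-2)*(-6) + (3) = 10 -> verified
step 4: x = 1*(10) + (-2)*(-5) + (3) = 23 -> agrees with the log
step 5: x = 1*(23) + (-2)*(10) + (3) = 6 -> same as recorded
step 6: x = 1*(6) + (-2)*(23) + (3) = -37 -> exactly as logged
step 7: x = 1*(-37) + (-2)*(6) + (3) = -46 -> matches
step 8: x = 1*(-46) + (-2)*(-37) + (3) = 31 -> checks out
step 9: x = 1*(31) + (-2)*(-46) + (3) = 126 -> consistent with the log
step 10: x = 1*(126) + (-2)*(31) + (3) = 67 -> confirmed correct
The whole run recomputes cleanly — no discrepancies.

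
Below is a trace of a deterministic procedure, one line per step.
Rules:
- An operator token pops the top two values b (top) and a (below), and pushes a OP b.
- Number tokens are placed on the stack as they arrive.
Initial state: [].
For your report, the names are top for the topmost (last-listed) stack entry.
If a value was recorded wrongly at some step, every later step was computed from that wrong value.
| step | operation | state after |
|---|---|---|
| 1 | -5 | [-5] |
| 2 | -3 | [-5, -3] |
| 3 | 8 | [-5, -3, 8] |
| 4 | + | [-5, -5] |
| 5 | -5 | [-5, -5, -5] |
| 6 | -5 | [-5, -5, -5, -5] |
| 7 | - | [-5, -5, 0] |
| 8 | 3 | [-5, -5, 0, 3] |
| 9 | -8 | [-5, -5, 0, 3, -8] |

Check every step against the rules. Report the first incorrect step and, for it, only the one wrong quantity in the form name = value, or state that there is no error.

step 4, top = 5

step 1: push -5: top = -5 -> exactly as logged
step 2: push -3: top = -3 -> matches
step 3: push 8: top = 8 -> matches
step 4: -3 + 8 = 5 -> the recorded entry deviates here
That makes step 4 the first incorrect line — top = 5 is what it should show.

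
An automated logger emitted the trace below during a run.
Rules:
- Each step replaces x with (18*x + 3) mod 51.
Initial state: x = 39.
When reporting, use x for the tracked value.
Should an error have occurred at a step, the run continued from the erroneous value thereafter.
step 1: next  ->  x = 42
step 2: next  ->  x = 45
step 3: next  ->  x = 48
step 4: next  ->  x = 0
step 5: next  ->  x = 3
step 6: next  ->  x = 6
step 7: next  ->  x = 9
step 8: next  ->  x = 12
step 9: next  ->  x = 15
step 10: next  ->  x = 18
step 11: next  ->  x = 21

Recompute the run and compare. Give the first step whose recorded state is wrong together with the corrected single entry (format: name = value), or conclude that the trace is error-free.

step 1: x = (18*39 + 3) mod 51 = 42 -> no discrepancy
step 2: x = (18*42 + 3) mod 51 = 45 -> matches
step 3: x = (18*45 + 3) mod 51 = 48 -> confirmed correct
step 4: x = (18*48 + 3) mod 51 = 0 -> confirmed correct
step 5: x = (18*0 + 3) mod 51 = 3 -> in agreement
step 6: x = (18*3 + 3) mod 51 = 6 -> matches
step 7: x = (18*6 + 3) mod 51 = 9 -> no discrepancy
step 8: x = (18*9 + 3) mod 51 = 12 -> same as recorded
step 9: x = (18*12 + 3) mod 51 = 15 -> same as recorded
step 10: x = (18*15 + 3) mod 51 = 18 -> confirmed correct
step 11: x = (18*18 + 3) mod 51 = 21 -> consistent with the trace
The whole run recomputes cleanly — no discrepancies.

no error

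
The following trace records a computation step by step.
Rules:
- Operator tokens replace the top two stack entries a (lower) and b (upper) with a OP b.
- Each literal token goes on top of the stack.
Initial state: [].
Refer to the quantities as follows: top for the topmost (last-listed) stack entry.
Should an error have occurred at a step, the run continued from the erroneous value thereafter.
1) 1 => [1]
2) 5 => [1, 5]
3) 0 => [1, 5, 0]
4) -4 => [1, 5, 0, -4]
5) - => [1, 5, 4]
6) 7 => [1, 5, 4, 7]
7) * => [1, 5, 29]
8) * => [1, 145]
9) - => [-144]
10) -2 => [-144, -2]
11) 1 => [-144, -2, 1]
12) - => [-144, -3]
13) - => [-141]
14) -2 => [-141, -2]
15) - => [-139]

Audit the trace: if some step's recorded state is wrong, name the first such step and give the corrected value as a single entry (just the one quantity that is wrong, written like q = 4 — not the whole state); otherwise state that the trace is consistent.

step 7, top = 28

Recomputing the run from the initial state:
step 1: [1]
step 2: [1, 5]
step 3: [1, 5, 0]
step 4: [1, 5, 0, -4]
step 5: [1, 5, 4]
step 6: [1, 5, 4, 7]
step 7: [1, 5, 28]
step 8: [1, 140]
step 9: [-139]
step 10: [-139, -2]
step 11: [-139, -2, 1]
step 12: [-139, -3]
step 13: [-136]
step 14: [-136, -2]
step 15: [-134]
The first disagreement with the trace is at step 7, where the value should be top = 28.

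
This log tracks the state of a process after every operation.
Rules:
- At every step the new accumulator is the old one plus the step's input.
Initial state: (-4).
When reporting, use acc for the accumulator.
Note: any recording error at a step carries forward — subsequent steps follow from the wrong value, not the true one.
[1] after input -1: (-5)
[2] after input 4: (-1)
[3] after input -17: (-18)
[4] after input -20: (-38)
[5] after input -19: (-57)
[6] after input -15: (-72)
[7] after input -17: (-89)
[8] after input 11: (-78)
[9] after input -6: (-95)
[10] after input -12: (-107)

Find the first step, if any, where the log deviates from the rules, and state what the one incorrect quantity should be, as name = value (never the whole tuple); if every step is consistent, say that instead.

step 9, acc = -84

Recomputing the run from the initial state:
step 1: acc = -5
step 2: acc = -1
step 3: acc = -18
step 4: acc = -38
step 5: acc = -57
step 6: acc = -72
step 7: acc = -89
step 8: acc = -78
step 9: acc = -84
step 10: acc = -96
The first disagreement with the log is at step 9, where the value should be acc = -84.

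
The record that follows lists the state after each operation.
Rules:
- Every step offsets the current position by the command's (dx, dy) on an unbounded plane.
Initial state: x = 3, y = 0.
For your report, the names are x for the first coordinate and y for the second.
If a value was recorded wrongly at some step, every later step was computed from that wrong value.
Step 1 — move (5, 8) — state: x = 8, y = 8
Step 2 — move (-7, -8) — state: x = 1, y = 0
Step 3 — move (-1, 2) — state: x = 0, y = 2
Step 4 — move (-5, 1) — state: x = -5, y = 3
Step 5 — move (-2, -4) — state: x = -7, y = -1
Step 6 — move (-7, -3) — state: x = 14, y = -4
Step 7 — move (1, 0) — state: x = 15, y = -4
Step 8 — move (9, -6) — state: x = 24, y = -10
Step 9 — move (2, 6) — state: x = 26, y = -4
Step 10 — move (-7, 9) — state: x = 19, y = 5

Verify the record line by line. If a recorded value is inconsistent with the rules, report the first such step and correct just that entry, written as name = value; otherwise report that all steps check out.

Recomputing the run from the initial state:
step 1: x = 8, y = 8
step 2: x = 1, y = 0
step 3: x = 0, y = 2
step 4: x = -5, y = 3
step 5: x = -7, y = -1
step 6: x = -14, y = -4
step 7: x = -13, y = -4
step 8: x = -4, y = -10
step 9: x = -2, y = -4
step 10: x = -9, y = 5
The first disagreement with the record is at step 6, where the value should be x = -14.

step 6, x = -14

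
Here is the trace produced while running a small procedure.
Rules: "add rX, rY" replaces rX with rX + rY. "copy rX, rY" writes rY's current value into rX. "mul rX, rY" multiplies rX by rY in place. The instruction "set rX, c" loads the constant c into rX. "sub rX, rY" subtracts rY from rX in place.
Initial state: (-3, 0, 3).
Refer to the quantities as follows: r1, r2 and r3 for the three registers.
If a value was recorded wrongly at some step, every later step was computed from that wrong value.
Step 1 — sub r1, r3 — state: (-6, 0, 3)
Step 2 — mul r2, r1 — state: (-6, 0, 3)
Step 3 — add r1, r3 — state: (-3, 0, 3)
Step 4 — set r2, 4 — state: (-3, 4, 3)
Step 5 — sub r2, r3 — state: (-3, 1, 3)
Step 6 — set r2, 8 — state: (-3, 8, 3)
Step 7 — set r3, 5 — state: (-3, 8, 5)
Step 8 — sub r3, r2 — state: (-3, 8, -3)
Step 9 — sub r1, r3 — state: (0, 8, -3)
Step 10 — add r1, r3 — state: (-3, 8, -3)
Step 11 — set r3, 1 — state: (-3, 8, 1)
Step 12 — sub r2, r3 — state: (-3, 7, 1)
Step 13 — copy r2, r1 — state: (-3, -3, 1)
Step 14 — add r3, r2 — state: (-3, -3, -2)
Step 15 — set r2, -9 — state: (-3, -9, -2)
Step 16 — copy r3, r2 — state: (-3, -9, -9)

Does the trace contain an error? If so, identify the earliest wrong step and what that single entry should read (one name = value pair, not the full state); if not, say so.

step 1: r1 = -3 - 3 = -6 -> confirmed correct
step 2: r2 = 0 * -6 = 0 -> same as recorded
step 3: r1 = -6 + 3 = -3 -> in agreement
step 4: r2 = 4 -> checks out
step 5: r2 = 4 - 3 = 1 -> agrees with the trace
step 6: r2 = 8 -> verified
step 7: r3 = 5 -> verified
step 8: r3 = 5 - 8 = -3 -> consistent with the trace
step 9: r1 = -3 - -3 = 0 -> verified
step 10: r1 = 0 + -3 = -3 -> matches
step 11: r3 = 1 -> consistent with the trace
step 12: r2 = 8 - 1 = 7 -> no discrepancy
step 13: r2 = -3 -> in agreement
step 14: r3 = 1 + -3 = -2 -> consistent with the trace
step 15: r2 = -9 -> confirmed correct
step 16: r3 = -9 -> in agreement
All steps check out; nothing to correct.

no error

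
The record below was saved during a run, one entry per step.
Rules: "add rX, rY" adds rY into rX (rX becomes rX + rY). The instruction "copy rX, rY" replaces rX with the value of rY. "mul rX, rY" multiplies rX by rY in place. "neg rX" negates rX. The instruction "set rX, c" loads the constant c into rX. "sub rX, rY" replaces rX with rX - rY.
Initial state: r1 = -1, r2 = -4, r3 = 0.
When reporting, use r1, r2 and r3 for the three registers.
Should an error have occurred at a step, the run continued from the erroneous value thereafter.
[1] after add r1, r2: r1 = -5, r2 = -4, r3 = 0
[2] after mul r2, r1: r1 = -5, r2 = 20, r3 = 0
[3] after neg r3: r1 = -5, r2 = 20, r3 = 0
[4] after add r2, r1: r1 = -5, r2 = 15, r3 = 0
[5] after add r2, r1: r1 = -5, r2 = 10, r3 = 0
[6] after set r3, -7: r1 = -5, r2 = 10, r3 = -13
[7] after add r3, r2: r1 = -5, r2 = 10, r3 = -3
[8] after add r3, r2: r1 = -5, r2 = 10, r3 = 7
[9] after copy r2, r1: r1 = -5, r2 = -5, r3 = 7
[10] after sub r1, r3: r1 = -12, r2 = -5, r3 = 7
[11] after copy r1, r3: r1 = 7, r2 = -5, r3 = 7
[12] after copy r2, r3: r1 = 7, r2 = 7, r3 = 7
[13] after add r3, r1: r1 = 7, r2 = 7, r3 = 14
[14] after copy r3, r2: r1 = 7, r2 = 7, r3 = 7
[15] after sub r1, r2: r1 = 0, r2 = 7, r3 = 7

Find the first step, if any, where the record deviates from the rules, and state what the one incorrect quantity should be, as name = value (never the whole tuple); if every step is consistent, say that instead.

1. r1 = -1 + -4 = -5 (verified)
2. r2 = -4 * -5 = 20 (agrees with the record)
3. r3 = -(0) = 0 (exactly as logged)
4. r2 = 20 + -5 = 15 (agrees with the record)
5. r2 = 15 + -5 = 10 (no discrepancy)
6. r3 = -7 (this is not what the record shows)
The audit stops at step 6: the recorded entry is wrong and should be r3 = -7.

step 6, r3 = -7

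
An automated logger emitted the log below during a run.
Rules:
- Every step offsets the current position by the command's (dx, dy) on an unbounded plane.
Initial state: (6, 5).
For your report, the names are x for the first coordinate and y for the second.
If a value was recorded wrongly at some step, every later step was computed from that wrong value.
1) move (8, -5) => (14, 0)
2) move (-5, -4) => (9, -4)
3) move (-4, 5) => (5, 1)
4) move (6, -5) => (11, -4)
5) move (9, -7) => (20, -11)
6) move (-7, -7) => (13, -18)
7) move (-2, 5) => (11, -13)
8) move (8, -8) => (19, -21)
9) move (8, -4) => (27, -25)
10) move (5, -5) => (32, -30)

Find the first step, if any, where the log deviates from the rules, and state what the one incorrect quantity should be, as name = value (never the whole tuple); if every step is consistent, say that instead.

Recomputing the run from the initial state:
step 1: x = 14, y = 0
step 2: x = 9, y = -4
step 3: x = 5, y = 1
step 4: x = 11, y = -4
step 5: x = 20, y = -11
step 6: x = 13, y = -18
step 7: x = 11, y = -13
step 8: x = 19, y = -21
step 9: x = 27, y = -25
step 10: x = 32, y = -30
This matches the log at every step.

no error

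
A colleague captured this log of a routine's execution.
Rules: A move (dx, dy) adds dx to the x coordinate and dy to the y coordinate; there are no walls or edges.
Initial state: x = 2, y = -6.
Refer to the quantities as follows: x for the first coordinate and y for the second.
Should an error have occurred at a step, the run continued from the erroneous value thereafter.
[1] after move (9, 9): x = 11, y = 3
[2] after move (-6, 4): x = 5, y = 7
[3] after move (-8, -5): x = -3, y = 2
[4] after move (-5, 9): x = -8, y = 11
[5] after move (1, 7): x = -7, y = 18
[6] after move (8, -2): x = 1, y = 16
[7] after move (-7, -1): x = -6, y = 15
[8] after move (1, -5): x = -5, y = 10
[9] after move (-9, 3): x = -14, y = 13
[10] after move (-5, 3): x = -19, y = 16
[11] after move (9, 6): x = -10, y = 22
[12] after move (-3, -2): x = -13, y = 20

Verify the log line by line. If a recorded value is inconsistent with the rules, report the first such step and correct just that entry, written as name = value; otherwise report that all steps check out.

step 1: x = 2 + (9) = 11, y = -6 + (9) = 3 -> consistent with the log
step 2: x = 11 + (-6) = 5, y = 3 + (4) = 7 -> agrees with the log
step 3: x = 5 + (-8) = -3, y = 7 + (-5) = 2 -> checks out
step 4: x = -3 + (-5) = -8, y = 2 + (9) = 11 -> same as recorded
step 5: x = -8 + (1) = -7, y = 11 + (7) = 18 -> in agreement
step 6: x = -7 + (8) = 1, y = 18 + (-2) = 16 -> confirmed correct
step 7: x = 1 + (-7) = -6, y = 16 + (-1) = 15 -> no discrepancy
step 8: x = -6 + (1) = -5, y = 15 + (-5) = 10 -> no discrepancy
step 9: x = -5 + (-9) = -14, y = 10 + (3) = 13 -> confirmed correct
step 10: x = -14 + (-5) = -19, y = 13 + (3) = 16 -> no discrepancy
step 11: x = -19 + (9) = -10, y = 16 + (6) = 22 -> exactly as logged
step 12: x = -10 + (-3) = -13, y = 22 + (-2) = 20 -> in agreement
Every step is consistent.

no error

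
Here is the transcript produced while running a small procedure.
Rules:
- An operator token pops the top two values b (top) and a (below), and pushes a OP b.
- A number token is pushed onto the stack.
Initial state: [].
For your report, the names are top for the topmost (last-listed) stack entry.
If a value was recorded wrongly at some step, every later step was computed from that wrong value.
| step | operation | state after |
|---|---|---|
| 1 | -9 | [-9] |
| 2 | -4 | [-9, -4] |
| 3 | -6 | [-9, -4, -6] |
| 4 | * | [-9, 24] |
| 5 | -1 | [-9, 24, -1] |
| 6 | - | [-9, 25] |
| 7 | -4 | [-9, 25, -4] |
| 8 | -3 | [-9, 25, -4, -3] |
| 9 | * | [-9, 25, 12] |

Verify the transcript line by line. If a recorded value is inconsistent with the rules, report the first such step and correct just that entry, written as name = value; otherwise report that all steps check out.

no error

Recomputing the run from the initial state:
step 1: [-9]
step 2: [-9, -4]
step 3: [-9, -4, -6]
step 4: [-9, 24]
step 5: [-9, 24, -1]
step 6: [-9, 25]
step 7: [-9, 25, -4]
step 8: [-9, 25, -4, -3]
step 9: [-9, 25, 12]
This matches the transcript at every step.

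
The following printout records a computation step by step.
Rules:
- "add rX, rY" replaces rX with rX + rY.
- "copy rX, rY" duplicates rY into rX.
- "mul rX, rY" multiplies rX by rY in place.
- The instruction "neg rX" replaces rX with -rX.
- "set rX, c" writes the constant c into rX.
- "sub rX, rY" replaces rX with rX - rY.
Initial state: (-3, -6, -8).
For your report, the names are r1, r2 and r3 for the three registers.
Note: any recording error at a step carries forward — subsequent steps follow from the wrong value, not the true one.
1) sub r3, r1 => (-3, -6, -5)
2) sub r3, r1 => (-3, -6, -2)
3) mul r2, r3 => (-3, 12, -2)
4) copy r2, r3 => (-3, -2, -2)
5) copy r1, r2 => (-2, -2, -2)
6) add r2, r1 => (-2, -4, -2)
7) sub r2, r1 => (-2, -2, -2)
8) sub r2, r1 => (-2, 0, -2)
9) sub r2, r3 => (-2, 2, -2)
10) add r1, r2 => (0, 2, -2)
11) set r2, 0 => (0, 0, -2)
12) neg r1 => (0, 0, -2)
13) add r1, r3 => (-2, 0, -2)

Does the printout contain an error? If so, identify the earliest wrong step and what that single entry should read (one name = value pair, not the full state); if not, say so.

no error

step 1: r3 = -8 - -3 = -5 -> in agreement
step 2: r3 = -5 - -3 = -2 -> consistent with the printout
step 3: r2 = -6 * -2 = 12 -> no discrepancy
step 4: r2 = -2 -> confirmed correct
step 5: r1 = -2 -> checks out
step 6: r2 = -2 + -2 = -4 -> same as recorded
step 7: r2 = -4 - -2 = -2 -> verified
step 8: r2 = -2 - -2 = 0 -> no discrepancy
step 9: r2 = 0 - -2 = 2 -> verified
step 10: r1 = -2 + 2 = 0 -> matches
step 11: r2 = 0 -> verified
step 12: r1 = -(0) = 0 -> same as recorded
step 13: r1 = 0 + -2 = -2 -> checks out
Nothing is out of place; the run is error-free.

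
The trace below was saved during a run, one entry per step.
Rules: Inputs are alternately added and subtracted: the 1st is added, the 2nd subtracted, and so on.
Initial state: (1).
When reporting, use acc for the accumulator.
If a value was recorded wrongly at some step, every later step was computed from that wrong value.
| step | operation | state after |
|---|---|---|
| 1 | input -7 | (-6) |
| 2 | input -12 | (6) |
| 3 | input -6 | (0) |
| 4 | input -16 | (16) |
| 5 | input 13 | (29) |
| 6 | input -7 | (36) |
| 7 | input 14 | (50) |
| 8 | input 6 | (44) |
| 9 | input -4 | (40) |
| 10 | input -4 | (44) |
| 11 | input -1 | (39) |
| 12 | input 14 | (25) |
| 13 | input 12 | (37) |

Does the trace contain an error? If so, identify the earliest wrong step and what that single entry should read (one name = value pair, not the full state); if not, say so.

Step 1: acc = 1 + -7 = -6 — no discrepancy.
Step 2: acc = -6 - -12 = 6 — in agreement.
Step 3: acc = 6 + -6 = 0 — in agreement.
Step 4: acc = 0 - -16 = 16 — confirmed correct.
Step 5: acc = 16 + 13 = 29 — same as recorded.
Step 6: acc = 29 - -7 = 36 — verified.
Step 7: acc = 36 + 14 = 50 — agrees with the trace.
Step 8: acc = 50 - 6 = 44 — verified.
Step 9: acc = 44 + -4 = 40 — confirmed correct.
Step 10: acc = 40 - -4 = 44 — verified.
Step 11: acc = 44 + -1 = 43 — this is not what the trace shows.
The earliest wrong entry is at step 11: it should read acc = 43.

step 11, acc = 43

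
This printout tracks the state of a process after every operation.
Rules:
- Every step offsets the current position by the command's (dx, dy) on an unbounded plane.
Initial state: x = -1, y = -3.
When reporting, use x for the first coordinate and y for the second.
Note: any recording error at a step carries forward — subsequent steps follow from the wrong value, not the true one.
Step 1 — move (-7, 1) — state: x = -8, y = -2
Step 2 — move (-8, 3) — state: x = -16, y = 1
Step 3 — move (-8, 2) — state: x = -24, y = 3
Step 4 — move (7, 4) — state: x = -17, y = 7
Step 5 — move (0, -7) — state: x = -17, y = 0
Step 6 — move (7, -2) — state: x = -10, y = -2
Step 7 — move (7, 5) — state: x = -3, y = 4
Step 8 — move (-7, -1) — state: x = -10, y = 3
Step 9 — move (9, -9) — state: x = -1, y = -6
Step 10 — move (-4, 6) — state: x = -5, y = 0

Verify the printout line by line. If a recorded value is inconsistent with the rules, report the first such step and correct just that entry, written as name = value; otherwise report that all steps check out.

step 7, y = 3

step 1: x = -1 + (-7) = -8, y = -3 + (1) = -2 -> in agreement
step 2: x = -8 + (-8) = -16, y = -2 + (3) = 1 -> in agreement
step 3: x = -16 + (-8) = -24, y = 1 + (2) = 3 -> in agreement
step 4: x = -24 + (7) = -17, y = 3 + (4) = 7 -> consistent with the printout
step 5: x = -17 + (0) = -17, y = 7 + (-7) = 0 -> matches
step 6: x = -17 + (7) = -10, y = 0 + (-2) = -2 -> exactly as logged
step 7: x = -10 + (7) = -3, y = -2 + (5) = 3 -> a discrepancy with the printout
First incorrect step: 7; the correct value is y = 3.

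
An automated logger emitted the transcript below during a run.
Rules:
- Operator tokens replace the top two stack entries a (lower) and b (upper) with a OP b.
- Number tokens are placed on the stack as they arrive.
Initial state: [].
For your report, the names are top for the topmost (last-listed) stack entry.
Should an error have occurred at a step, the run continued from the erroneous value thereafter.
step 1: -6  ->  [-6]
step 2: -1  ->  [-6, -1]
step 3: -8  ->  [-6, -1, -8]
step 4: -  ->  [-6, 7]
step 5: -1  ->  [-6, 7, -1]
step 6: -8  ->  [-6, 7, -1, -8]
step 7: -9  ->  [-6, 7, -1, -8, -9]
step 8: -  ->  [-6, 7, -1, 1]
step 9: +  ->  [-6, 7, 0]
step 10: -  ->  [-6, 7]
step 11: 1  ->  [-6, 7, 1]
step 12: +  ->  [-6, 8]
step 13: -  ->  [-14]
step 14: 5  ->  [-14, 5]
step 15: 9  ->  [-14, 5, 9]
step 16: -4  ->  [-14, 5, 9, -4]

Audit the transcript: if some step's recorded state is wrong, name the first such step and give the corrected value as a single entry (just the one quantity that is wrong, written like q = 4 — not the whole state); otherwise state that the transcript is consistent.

1. push -6: top = -6 (confirmed correct)
2. push -1: top = -1 (matches)
3. push -8: top = -8 (matches)
4. -1 - -8 = 7 (exactly as logged)
5. push -1: top = -1 (in agreement)
6. push -8: top = -8 (exactly as logged)
7. push -9: top = -9 (matches)
8. -8 - -9 = 1 (verified)
9. -1 + 1 = 0 (consistent with the transcript)
10. 7 - 0 = 7 (no discrepancy)
11. push 1: top = 1 (in agreement)
12. 7 + 1 = 8 (consistent with the transcript)
13. -6 - 8 = -14 (no discrepancy)
14. push 5: top = 5 (no discrepancy)
15. push 9: top = 9 (no discrepancy)
16. push -4: top = -4 (verified)
Nothing is out of place; the run is error-free.

no error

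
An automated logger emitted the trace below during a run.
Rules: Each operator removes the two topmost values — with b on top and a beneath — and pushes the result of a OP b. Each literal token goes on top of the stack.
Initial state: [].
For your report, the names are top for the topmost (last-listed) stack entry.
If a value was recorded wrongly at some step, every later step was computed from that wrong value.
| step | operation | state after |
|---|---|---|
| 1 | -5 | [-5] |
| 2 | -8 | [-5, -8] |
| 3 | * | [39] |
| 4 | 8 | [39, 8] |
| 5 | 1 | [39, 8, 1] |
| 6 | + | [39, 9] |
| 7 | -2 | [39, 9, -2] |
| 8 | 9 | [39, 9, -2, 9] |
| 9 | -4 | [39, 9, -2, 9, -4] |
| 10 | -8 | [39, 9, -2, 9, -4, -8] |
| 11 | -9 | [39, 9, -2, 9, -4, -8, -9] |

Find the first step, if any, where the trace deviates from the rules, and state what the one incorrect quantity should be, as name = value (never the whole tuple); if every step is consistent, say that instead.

Recomputing the run from the initial state:
step 1: [-5]
step 2: [-5, -8]
step 3: [40]
step 4: [40, 8]
step 5: [40, 8, 1]
step 6: [40, 9]
step 7: [40, 9, -2]
step 8: [40, 9, -2, 9]
step 9: [40, 9, -2, 9, -4]
step 10: [40, 9, -2, 9, -4, -8]
step 11: [40, 9, -2, 9, -4, -8, -9]
The first disagreement with the trace is at step 3, where the value should be top = 40.

step 3, top = 40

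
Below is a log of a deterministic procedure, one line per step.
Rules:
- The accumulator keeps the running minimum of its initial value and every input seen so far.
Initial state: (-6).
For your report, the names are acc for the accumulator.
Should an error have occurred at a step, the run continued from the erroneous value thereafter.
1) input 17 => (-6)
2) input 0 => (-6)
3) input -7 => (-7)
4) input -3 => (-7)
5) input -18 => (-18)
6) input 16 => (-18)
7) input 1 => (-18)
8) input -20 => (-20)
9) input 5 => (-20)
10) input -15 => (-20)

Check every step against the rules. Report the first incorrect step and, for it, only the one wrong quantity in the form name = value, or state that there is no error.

no error

Recomputing the run from the initial state:
step 1: acc = -6
step 2: acc = -6
step 3: acc = -7
step 4: acc = -7
step 5: acc = -18
step 6: acc = -18
step 7: acc = -18
step 8: acc = -20
step 9: acc = -20
step 10: acc = -20
This matches the log at every step.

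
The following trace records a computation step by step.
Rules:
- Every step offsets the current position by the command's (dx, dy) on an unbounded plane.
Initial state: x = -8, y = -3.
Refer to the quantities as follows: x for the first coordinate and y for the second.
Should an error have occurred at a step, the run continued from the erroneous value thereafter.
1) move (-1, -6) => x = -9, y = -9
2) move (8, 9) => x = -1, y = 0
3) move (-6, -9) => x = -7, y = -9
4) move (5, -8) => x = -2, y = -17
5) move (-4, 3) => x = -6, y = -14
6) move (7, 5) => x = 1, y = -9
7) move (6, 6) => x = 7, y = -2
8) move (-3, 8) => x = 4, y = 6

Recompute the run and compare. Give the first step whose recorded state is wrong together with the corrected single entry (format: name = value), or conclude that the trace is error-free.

step 7, y = -3

Recomputing the run from the initial state:
step 1: x = -9, y = -9
step 2: x = -1, y = 0
step 3: x = -7, y = -9
step 4: x = -2, y = -17
step 5: x = -6, y = -14
step 6: x = 1, y = -9
step 7: x = 7, y = -3
step 8: x = 4, y = 5
The first disagreement with the trace is at step 7, where the value should be y = -3.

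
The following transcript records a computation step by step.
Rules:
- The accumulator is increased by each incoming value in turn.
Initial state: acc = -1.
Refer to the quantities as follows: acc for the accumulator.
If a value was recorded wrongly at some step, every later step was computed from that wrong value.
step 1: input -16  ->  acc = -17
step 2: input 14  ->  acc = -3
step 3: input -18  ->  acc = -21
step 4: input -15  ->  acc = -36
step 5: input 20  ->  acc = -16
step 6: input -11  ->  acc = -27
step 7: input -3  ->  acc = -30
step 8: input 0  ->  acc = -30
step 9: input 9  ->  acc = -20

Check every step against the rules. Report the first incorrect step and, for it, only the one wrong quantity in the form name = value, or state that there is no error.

Recomputing the run from the initial state:
step 1: acc = -17
step 2: acc = -3
step 3: acc = -21
step 4: acc = -36
step 5: acc = -16
step 6: acc = -27
step 7: acc = -30
step 8: acc = -30
step 9: acc = -21
The first disagreement with the transcript is at step 9, where the value should be acc = -21.

step 9, acc = -21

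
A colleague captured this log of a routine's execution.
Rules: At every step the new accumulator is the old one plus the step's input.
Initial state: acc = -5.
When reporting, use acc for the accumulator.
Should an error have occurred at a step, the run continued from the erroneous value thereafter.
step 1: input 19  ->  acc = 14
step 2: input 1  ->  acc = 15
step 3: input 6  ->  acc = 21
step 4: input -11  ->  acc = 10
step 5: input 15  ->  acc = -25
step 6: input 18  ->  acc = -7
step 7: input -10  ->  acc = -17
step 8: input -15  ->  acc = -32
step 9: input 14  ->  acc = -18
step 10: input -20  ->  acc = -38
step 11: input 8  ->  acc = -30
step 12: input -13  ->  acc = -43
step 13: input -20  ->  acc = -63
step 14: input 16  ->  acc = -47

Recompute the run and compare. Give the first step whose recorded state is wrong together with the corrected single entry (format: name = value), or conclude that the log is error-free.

Recomputing the run from the initial state:
step 1: acc = 14
step 2: acc = 15
step 3: acc = 21
step 4: acc = 10
step 5: acc = 25
step 6: acc = 43
step 7: acc = 33
step 8: acc = 18
step 9: acc = 32
step 10: acc = 12
step 11: acc = 20
step 12: acc = 7
step 13: acc = -13
step 14: acc = 3
The first disagreement with the log is at step 5, where the value should be acc = 25.

step 5, acc = 25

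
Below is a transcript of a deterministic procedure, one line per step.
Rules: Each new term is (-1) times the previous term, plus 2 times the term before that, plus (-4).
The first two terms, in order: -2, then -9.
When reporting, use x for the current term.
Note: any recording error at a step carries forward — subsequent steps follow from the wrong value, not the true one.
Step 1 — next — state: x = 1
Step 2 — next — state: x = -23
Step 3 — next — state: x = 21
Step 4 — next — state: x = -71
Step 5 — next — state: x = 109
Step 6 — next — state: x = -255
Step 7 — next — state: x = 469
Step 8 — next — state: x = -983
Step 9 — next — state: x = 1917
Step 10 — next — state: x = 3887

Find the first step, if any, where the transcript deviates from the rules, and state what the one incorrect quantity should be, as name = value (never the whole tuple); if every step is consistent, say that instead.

step 1: x = -1*(-9) + (2)*(-2) + (-4) = 1 -> exactly as logged
step 2: x = -1*(1) + (2)*(-9) + (-4) = -23 -> in agreement
step 3: x = -1*(-23) + (2)*(1) + (-4) = 21 -> same as recorded
step 4: x = -1*(21) + (2)*(-23) + (-4) = -71 -> in agreement
step 5: x = -1*(-71) + (2)*(21) + (-4) = 109 -> exactly as logged
step 6: x = -1*(109) + (2)*(-71) + (-4) = -255 -> matches
step 7: x = -1*(-255) + (2)*(109) + (-4) = 469 -> agrees with the transcript
step 8: x = -1*(469) + (2)*(-255) + (-4) = -983 -> same as recorded
step 9: x = -1*(-983) + (2)*(469) + (-4) = 1917 -> exactly as logged
step 10: x = -1*(1917) + (2)*(-983) + (-4) = -3887 -> a discrepancy with the transcript
Step 10 is the first one off; corrected, x = -3887.

step 10, x = -3887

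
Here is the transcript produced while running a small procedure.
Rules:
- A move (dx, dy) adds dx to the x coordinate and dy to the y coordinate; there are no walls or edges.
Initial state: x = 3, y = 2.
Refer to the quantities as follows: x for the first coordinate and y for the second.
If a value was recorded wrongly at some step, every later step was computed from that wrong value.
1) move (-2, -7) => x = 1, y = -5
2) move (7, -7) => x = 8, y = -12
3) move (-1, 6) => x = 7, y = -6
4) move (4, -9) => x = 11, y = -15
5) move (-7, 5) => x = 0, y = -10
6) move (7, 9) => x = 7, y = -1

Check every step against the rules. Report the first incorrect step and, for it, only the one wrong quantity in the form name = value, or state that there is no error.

step 5, x = 4

Recomputing the run from the initial state:
step 1: x = 1, y = -5
step 2: x = 8, y = -12
step 3: x = 7, y = -6
step 4: x = 11, y = -15
step 5: x = 4, y = -10
step 6: x = 11, y = -1
The first disagreement with the transcript is at step 5, where the value should be x = 4.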